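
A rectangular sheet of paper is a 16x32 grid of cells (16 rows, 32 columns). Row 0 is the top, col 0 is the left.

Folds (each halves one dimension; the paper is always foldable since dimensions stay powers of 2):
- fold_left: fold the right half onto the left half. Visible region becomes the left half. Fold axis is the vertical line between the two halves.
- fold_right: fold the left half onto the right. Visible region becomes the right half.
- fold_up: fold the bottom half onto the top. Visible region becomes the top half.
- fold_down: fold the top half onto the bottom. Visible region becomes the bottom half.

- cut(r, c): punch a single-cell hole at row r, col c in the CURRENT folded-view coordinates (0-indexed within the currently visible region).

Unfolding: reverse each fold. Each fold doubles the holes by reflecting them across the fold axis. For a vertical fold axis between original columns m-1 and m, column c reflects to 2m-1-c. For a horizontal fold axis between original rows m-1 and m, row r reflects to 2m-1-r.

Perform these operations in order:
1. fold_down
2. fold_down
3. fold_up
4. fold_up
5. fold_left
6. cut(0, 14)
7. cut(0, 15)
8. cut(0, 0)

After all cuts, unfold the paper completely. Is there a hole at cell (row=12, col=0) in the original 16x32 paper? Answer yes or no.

Answer: yes

Derivation:
Op 1 fold_down: fold axis h@8; visible region now rows[8,16) x cols[0,32) = 8x32
Op 2 fold_down: fold axis h@12; visible region now rows[12,16) x cols[0,32) = 4x32
Op 3 fold_up: fold axis h@14; visible region now rows[12,14) x cols[0,32) = 2x32
Op 4 fold_up: fold axis h@13; visible region now rows[12,13) x cols[0,32) = 1x32
Op 5 fold_left: fold axis v@16; visible region now rows[12,13) x cols[0,16) = 1x16
Op 6 cut(0, 14): punch at orig (12,14); cuts so far [(12, 14)]; region rows[12,13) x cols[0,16) = 1x16
Op 7 cut(0, 15): punch at orig (12,15); cuts so far [(12, 14), (12, 15)]; region rows[12,13) x cols[0,16) = 1x16
Op 8 cut(0, 0): punch at orig (12,0); cuts so far [(12, 0), (12, 14), (12, 15)]; region rows[12,13) x cols[0,16) = 1x16
Unfold 1 (reflect across v@16): 6 holes -> [(12, 0), (12, 14), (12, 15), (12, 16), (12, 17), (12, 31)]
Unfold 2 (reflect across h@13): 12 holes -> [(12, 0), (12, 14), (12, 15), (12, 16), (12, 17), (12, 31), (13, 0), (13, 14), (13, 15), (13, 16), (13, 17), (13, 31)]
Unfold 3 (reflect across h@14): 24 holes -> [(12, 0), (12, 14), (12, 15), (12, 16), (12, 17), (12, 31), (13, 0), (13, 14), (13, 15), (13, 16), (13, 17), (13, 31), (14, 0), (14, 14), (14, 15), (14, 16), (14, 17), (14, 31), (15, 0), (15, 14), (15, 15), (15, 16), (15, 17), (15, 31)]
Unfold 4 (reflect across h@12): 48 holes -> [(8, 0), (8, 14), (8, 15), (8, 16), (8, 17), (8, 31), (9, 0), (9, 14), (9, 15), (9, 16), (9, 17), (9, 31), (10, 0), (10, 14), (10, 15), (10, 16), (10, 17), (10, 31), (11, 0), (11, 14), (11, 15), (11, 16), (11, 17), (11, 31), (12, 0), (12, 14), (12, 15), (12, 16), (12, 17), (12, 31), (13, 0), (13, 14), (13, 15), (13, 16), (13, 17), (13, 31), (14, 0), (14, 14), (14, 15), (14, 16), (14, 17), (14, 31), (15, 0), (15, 14), (15, 15), (15, 16), (15, 17), (15, 31)]
Unfold 5 (reflect across h@8): 96 holes -> [(0, 0), (0, 14), (0, 15), (0, 16), (0, 17), (0, 31), (1, 0), (1, 14), (1, 15), (1, 16), (1, 17), (1, 31), (2, 0), (2, 14), (2, 15), (2, 16), (2, 17), (2, 31), (3, 0), (3, 14), (3, 15), (3, 16), (3, 17), (3, 31), (4, 0), (4, 14), (4, 15), (4, 16), (4, 17), (4, 31), (5, 0), (5, 14), (5, 15), (5, 16), (5, 17), (5, 31), (6, 0), (6, 14), (6, 15), (6, 16), (6, 17), (6, 31), (7, 0), (7, 14), (7, 15), (7, 16), (7, 17), (7, 31), (8, 0), (8, 14), (8, 15), (8, 16), (8, 17), (8, 31), (9, 0), (9, 14), (9, 15), (9, 16), (9, 17), (9, 31), (10, 0), (10, 14), (10, 15), (10, 16), (10, 17), (10, 31), (11, 0), (11, 14), (11, 15), (11, 16), (11, 17), (11, 31), (12, 0), (12, 14), (12, 15), (12, 16), (12, 17), (12, 31), (13, 0), (13, 14), (13, 15), (13, 16), (13, 17), (13, 31), (14, 0), (14, 14), (14, 15), (14, 16), (14, 17), (14, 31), (15, 0), (15, 14), (15, 15), (15, 16), (15, 17), (15, 31)]
Holes: [(0, 0), (0, 14), (0, 15), (0, 16), (0, 17), (0, 31), (1, 0), (1, 14), (1, 15), (1, 16), (1, 17), (1, 31), (2, 0), (2, 14), (2, 15), (2, 16), (2, 17), (2, 31), (3, 0), (3, 14), (3, 15), (3, 16), (3, 17), (3, 31), (4, 0), (4, 14), (4, 15), (4, 16), (4, 17), (4, 31), (5, 0), (5, 14), (5, 15), (5, 16), (5, 17), (5, 31), (6, 0), (6, 14), (6, 15), (6, 16), (6, 17), (6, 31), (7, 0), (7, 14), (7, 15), (7, 16), (7, 17), (7, 31), (8, 0), (8, 14), (8, 15), (8, 16), (8, 17), (8, 31), (9, 0), (9, 14), (9, 15), (9, 16), (9, 17), (9, 31), (10, 0), (10, 14), (10, 15), (10, 16), (10, 17), (10, 31), (11, 0), (11, 14), (11, 15), (11, 16), (11, 17), (11, 31), (12, 0), (12, 14), (12, 15), (12, 16), (12, 17), (12, 31), (13, 0), (13, 14), (13, 15), (13, 16), (13, 17), (13, 31), (14, 0), (14, 14), (14, 15), (14, 16), (14, 17), (14, 31), (15, 0), (15, 14), (15, 15), (15, 16), (15, 17), (15, 31)]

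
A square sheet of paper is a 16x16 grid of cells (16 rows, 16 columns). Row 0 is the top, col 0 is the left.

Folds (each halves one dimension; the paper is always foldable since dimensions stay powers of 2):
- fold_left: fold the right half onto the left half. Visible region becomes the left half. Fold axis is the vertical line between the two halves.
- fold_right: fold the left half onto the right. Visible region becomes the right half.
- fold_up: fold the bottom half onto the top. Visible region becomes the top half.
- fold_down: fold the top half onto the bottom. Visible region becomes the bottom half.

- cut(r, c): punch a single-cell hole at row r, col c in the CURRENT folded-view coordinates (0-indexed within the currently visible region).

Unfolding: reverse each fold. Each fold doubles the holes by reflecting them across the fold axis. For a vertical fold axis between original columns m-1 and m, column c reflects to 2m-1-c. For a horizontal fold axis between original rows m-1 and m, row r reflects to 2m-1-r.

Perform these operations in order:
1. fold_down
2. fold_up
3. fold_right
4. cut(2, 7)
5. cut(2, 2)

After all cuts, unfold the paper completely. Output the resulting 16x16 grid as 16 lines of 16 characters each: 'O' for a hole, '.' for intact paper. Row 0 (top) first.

Op 1 fold_down: fold axis h@8; visible region now rows[8,16) x cols[0,16) = 8x16
Op 2 fold_up: fold axis h@12; visible region now rows[8,12) x cols[0,16) = 4x16
Op 3 fold_right: fold axis v@8; visible region now rows[8,12) x cols[8,16) = 4x8
Op 4 cut(2, 7): punch at orig (10,15); cuts so far [(10, 15)]; region rows[8,12) x cols[8,16) = 4x8
Op 5 cut(2, 2): punch at orig (10,10); cuts so far [(10, 10), (10, 15)]; region rows[8,12) x cols[8,16) = 4x8
Unfold 1 (reflect across v@8): 4 holes -> [(10, 0), (10, 5), (10, 10), (10, 15)]
Unfold 2 (reflect across h@12): 8 holes -> [(10, 0), (10, 5), (10, 10), (10, 15), (13, 0), (13, 5), (13, 10), (13, 15)]
Unfold 3 (reflect across h@8): 16 holes -> [(2, 0), (2, 5), (2, 10), (2, 15), (5, 0), (5, 5), (5, 10), (5, 15), (10, 0), (10, 5), (10, 10), (10, 15), (13, 0), (13, 5), (13, 10), (13, 15)]

Answer: ................
................
O....O....O....O
................
................
O....O....O....O
................
................
................
................
O....O....O....O
................
................
O....O....O....O
................
................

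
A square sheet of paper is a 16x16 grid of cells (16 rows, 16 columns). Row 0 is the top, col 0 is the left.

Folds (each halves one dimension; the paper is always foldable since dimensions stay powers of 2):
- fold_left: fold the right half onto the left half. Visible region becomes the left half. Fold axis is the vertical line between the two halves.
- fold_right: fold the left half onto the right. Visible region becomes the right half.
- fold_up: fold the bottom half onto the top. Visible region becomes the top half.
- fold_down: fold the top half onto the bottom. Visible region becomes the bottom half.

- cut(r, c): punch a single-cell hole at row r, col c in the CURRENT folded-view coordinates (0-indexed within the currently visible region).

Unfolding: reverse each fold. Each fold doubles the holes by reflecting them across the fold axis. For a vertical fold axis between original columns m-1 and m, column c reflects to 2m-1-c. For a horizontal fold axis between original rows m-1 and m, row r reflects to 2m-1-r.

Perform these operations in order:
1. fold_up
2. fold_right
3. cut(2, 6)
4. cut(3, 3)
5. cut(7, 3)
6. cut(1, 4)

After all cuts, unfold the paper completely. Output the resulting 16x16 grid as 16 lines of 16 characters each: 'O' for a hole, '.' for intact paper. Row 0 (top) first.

Op 1 fold_up: fold axis h@8; visible region now rows[0,8) x cols[0,16) = 8x16
Op 2 fold_right: fold axis v@8; visible region now rows[0,8) x cols[8,16) = 8x8
Op 3 cut(2, 6): punch at orig (2,14); cuts so far [(2, 14)]; region rows[0,8) x cols[8,16) = 8x8
Op 4 cut(3, 3): punch at orig (3,11); cuts so far [(2, 14), (3, 11)]; region rows[0,8) x cols[8,16) = 8x8
Op 5 cut(7, 3): punch at orig (7,11); cuts so far [(2, 14), (3, 11), (7, 11)]; region rows[0,8) x cols[8,16) = 8x8
Op 6 cut(1, 4): punch at orig (1,12); cuts so far [(1, 12), (2, 14), (3, 11), (7, 11)]; region rows[0,8) x cols[8,16) = 8x8
Unfold 1 (reflect across v@8): 8 holes -> [(1, 3), (1, 12), (2, 1), (2, 14), (3, 4), (3, 11), (7, 4), (7, 11)]
Unfold 2 (reflect across h@8): 16 holes -> [(1, 3), (1, 12), (2, 1), (2, 14), (3, 4), (3, 11), (7, 4), (7, 11), (8, 4), (8, 11), (12, 4), (12, 11), (13, 1), (13, 14), (14, 3), (14, 12)]

Answer: ................
...O........O...
.O............O.
....O......O....
................
................
................
....O......O....
....O......O....
................
................
................
....O......O....
.O............O.
...O........O...
................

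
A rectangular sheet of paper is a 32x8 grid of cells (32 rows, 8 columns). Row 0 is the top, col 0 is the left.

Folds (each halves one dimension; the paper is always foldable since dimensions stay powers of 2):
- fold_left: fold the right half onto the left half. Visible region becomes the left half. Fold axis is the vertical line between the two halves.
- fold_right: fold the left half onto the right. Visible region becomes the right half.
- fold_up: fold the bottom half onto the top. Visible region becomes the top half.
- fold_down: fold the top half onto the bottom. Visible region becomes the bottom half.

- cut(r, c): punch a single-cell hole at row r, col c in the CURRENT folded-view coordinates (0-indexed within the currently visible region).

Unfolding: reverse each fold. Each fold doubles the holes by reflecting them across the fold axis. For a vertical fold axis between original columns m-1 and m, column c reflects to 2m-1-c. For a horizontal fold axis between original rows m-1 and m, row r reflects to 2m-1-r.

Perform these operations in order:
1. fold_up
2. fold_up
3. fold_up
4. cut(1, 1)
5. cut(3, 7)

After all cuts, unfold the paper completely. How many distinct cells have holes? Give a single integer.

Op 1 fold_up: fold axis h@16; visible region now rows[0,16) x cols[0,8) = 16x8
Op 2 fold_up: fold axis h@8; visible region now rows[0,8) x cols[0,8) = 8x8
Op 3 fold_up: fold axis h@4; visible region now rows[0,4) x cols[0,8) = 4x8
Op 4 cut(1, 1): punch at orig (1,1); cuts so far [(1, 1)]; region rows[0,4) x cols[0,8) = 4x8
Op 5 cut(3, 7): punch at orig (3,7); cuts so far [(1, 1), (3, 7)]; region rows[0,4) x cols[0,8) = 4x8
Unfold 1 (reflect across h@4): 4 holes -> [(1, 1), (3, 7), (4, 7), (6, 1)]
Unfold 2 (reflect across h@8): 8 holes -> [(1, 1), (3, 7), (4, 7), (6, 1), (9, 1), (11, 7), (12, 7), (14, 1)]
Unfold 3 (reflect across h@16): 16 holes -> [(1, 1), (3, 7), (4, 7), (6, 1), (9, 1), (11, 7), (12, 7), (14, 1), (17, 1), (19, 7), (20, 7), (22, 1), (25, 1), (27, 7), (28, 7), (30, 1)]

Answer: 16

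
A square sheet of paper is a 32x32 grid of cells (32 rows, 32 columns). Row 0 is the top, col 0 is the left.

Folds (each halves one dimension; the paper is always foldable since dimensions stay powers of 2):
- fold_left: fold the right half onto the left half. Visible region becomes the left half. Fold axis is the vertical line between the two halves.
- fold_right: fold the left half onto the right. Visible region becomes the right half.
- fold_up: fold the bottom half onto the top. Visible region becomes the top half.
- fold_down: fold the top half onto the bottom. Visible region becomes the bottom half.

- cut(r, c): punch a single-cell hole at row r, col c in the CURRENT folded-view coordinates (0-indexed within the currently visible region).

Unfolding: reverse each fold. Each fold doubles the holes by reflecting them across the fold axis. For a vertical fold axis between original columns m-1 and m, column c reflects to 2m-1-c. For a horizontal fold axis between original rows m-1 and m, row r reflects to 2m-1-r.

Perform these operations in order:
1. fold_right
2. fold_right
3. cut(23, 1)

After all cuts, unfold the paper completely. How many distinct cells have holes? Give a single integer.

Answer: 4

Derivation:
Op 1 fold_right: fold axis v@16; visible region now rows[0,32) x cols[16,32) = 32x16
Op 2 fold_right: fold axis v@24; visible region now rows[0,32) x cols[24,32) = 32x8
Op 3 cut(23, 1): punch at orig (23,25); cuts so far [(23, 25)]; region rows[0,32) x cols[24,32) = 32x8
Unfold 1 (reflect across v@24): 2 holes -> [(23, 22), (23, 25)]
Unfold 2 (reflect across v@16): 4 holes -> [(23, 6), (23, 9), (23, 22), (23, 25)]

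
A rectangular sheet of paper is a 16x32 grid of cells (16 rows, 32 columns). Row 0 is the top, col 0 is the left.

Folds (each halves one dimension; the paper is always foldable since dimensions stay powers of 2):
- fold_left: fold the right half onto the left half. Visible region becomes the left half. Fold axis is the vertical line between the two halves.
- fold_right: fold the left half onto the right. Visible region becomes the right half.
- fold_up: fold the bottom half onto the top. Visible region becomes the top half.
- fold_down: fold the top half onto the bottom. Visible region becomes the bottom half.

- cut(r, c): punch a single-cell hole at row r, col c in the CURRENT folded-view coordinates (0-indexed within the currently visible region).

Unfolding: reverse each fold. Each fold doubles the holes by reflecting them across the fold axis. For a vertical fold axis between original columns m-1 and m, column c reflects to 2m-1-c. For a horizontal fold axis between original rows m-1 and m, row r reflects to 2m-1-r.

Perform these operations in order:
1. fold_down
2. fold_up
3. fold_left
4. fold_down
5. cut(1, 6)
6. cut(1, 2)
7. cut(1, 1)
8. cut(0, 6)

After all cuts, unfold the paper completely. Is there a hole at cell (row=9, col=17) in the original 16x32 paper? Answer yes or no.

Op 1 fold_down: fold axis h@8; visible region now rows[8,16) x cols[0,32) = 8x32
Op 2 fold_up: fold axis h@12; visible region now rows[8,12) x cols[0,32) = 4x32
Op 3 fold_left: fold axis v@16; visible region now rows[8,12) x cols[0,16) = 4x16
Op 4 fold_down: fold axis h@10; visible region now rows[10,12) x cols[0,16) = 2x16
Op 5 cut(1, 6): punch at orig (11,6); cuts so far [(11, 6)]; region rows[10,12) x cols[0,16) = 2x16
Op 6 cut(1, 2): punch at orig (11,2); cuts so far [(11, 2), (11, 6)]; region rows[10,12) x cols[0,16) = 2x16
Op 7 cut(1, 1): punch at orig (11,1); cuts so far [(11, 1), (11, 2), (11, 6)]; region rows[10,12) x cols[0,16) = 2x16
Op 8 cut(0, 6): punch at orig (10,6); cuts so far [(10, 6), (11, 1), (11, 2), (11, 6)]; region rows[10,12) x cols[0,16) = 2x16
Unfold 1 (reflect across h@10): 8 holes -> [(8, 1), (8, 2), (8, 6), (9, 6), (10, 6), (11, 1), (11, 2), (11, 6)]
Unfold 2 (reflect across v@16): 16 holes -> [(8, 1), (8, 2), (8, 6), (8, 25), (8, 29), (8, 30), (9, 6), (9, 25), (10, 6), (10, 25), (11, 1), (11, 2), (11, 6), (11, 25), (11, 29), (11, 30)]
Unfold 3 (reflect across h@12): 32 holes -> [(8, 1), (8, 2), (8, 6), (8, 25), (8, 29), (8, 30), (9, 6), (9, 25), (10, 6), (10, 25), (11, 1), (11, 2), (11, 6), (11, 25), (11, 29), (11, 30), (12, 1), (12, 2), (12, 6), (12, 25), (12, 29), (12, 30), (13, 6), (13, 25), (14, 6), (14, 25), (15, 1), (15, 2), (15, 6), (15, 25), (15, 29), (15, 30)]
Unfold 4 (reflect across h@8): 64 holes -> [(0, 1), (0, 2), (0, 6), (0, 25), (0, 29), (0, 30), (1, 6), (1, 25), (2, 6), (2, 25), (3, 1), (3, 2), (3, 6), (3, 25), (3, 29), (3, 30), (4, 1), (4, 2), (4, 6), (4, 25), (4, 29), (4, 30), (5, 6), (5, 25), (6, 6), (6, 25), (7, 1), (7, 2), (7, 6), (7, 25), (7, 29), (7, 30), (8, 1), (8, 2), (8, 6), (8, 25), (8, 29), (8, 30), (9, 6), (9, 25), (10, 6), (10, 25), (11, 1), (11, 2), (11, 6), (11, 25), (11, 29), (11, 30), (12, 1), (12, 2), (12, 6), (12, 25), (12, 29), (12, 30), (13, 6), (13, 25), (14, 6), (14, 25), (15, 1), (15, 2), (15, 6), (15, 25), (15, 29), (15, 30)]
Holes: [(0, 1), (0, 2), (0, 6), (0, 25), (0, 29), (0, 30), (1, 6), (1, 25), (2, 6), (2, 25), (3, 1), (3, 2), (3, 6), (3, 25), (3, 29), (3, 30), (4, 1), (4, 2), (4, 6), (4, 25), (4, 29), (4, 30), (5, 6), (5, 25), (6, 6), (6, 25), (7, 1), (7, 2), (7, 6), (7, 25), (7, 29), (7, 30), (8, 1), (8, 2), (8, 6), (8, 25), (8, 29), (8, 30), (9, 6), (9, 25), (10, 6), (10, 25), (11, 1), (11, 2), (11, 6), (11, 25), (11, 29), (11, 30), (12, 1), (12, 2), (12, 6), (12, 25), (12, 29), (12, 30), (13, 6), (13, 25), (14, 6), (14, 25), (15, 1), (15, 2), (15, 6), (15, 25), (15, 29), (15, 30)]

Answer: no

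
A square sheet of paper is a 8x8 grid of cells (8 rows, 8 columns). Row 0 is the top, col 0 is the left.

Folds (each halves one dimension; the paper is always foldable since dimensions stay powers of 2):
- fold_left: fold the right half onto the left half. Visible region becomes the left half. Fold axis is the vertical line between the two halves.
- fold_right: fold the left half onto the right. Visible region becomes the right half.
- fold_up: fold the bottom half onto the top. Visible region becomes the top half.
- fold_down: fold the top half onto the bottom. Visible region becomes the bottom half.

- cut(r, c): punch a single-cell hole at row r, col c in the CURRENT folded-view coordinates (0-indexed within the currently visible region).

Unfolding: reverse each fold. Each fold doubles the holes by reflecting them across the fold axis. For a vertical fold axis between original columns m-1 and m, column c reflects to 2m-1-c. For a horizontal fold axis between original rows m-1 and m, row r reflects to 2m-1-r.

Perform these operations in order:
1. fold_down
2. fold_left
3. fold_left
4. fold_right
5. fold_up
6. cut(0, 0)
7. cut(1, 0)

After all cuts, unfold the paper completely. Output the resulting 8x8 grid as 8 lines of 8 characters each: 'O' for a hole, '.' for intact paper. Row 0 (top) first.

Answer: OOOOOOOO
OOOOOOOO
OOOOOOOO
OOOOOOOO
OOOOOOOO
OOOOOOOO
OOOOOOOO
OOOOOOOO

Derivation:
Op 1 fold_down: fold axis h@4; visible region now rows[4,8) x cols[0,8) = 4x8
Op 2 fold_left: fold axis v@4; visible region now rows[4,8) x cols[0,4) = 4x4
Op 3 fold_left: fold axis v@2; visible region now rows[4,8) x cols[0,2) = 4x2
Op 4 fold_right: fold axis v@1; visible region now rows[4,8) x cols[1,2) = 4x1
Op 5 fold_up: fold axis h@6; visible region now rows[4,6) x cols[1,2) = 2x1
Op 6 cut(0, 0): punch at orig (4,1); cuts so far [(4, 1)]; region rows[4,6) x cols[1,2) = 2x1
Op 7 cut(1, 0): punch at orig (5,1); cuts so far [(4, 1), (5, 1)]; region rows[4,6) x cols[1,2) = 2x1
Unfold 1 (reflect across h@6): 4 holes -> [(4, 1), (5, 1), (6, 1), (7, 1)]
Unfold 2 (reflect across v@1): 8 holes -> [(4, 0), (4, 1), (5, 0), (5, 1), (6, 0), (6, 1), (7, 0), (7, 1)]
Unfold 3 (reflect across v@2): 16 holes -> [(4, 0), (4, 1), (4, 2), (4, 3), (5, 0), (5, 1), (5, 2), (5, 3), (6, 0), (6, 1), (6, 2), (6, 3), (7, 0), (7, 1), (7, 2), (7, 3)]
Unfold 4 (reflect across v@4): 32 holes -> [(4, 0), (4, 1), (4, 2), (4, 3), (4, 4), (4, 5), (4, 6), (4, 7), (5, 0), (5, 1), (5, 2), (5, 3), (5, 4), (5, 5), (5, 6), (5, 7), (6, 0), (6, 1), (6, 2), (6, 3), (6, 4), (6, 5), (6, 6), (6, 7), (7, 0), (7, 1), (7, 2), (7, 3), (7, 4), (7, 5), (7, 6), (7, 7)]
Unfold 5 (reflect across h@4): 64 holes -> [(0, 0), (0, 1), (0, 2), (0, 3), (0, 4), (0, 5), (0, 6), (0, 7), (1, 0), (1, 1), (1, 2), (1, 3), (1, 4), (1, 5), (1, 6), (1, 7), (2, 0), (2, 1), (2, 2), (2, 3), (2, 4), (2, 5), (2, 6), (2, 7), (3, 0), (3, 1), (3, 2), (3, 3), (3, 4), (3, 5), (3, 6), (3, 7), (4, 0), (4, 1), (4, 2), (4, 3), (4, 4), (4, 5), (4, 6), (4, 7), (5, 0), (5, 1), (5, 2), (5, 3), (5, 4), (5, 5), (5, 6), (5, 7), (6, 0), (6, 1), (6, 2), (6, 3), (6, 4), (6, 5), (6, 6), (6, 7), (7, 0), (7, 1), (7, 2), (7, 3), (7, 4), (7, 5), (7, 6), (7, 7)]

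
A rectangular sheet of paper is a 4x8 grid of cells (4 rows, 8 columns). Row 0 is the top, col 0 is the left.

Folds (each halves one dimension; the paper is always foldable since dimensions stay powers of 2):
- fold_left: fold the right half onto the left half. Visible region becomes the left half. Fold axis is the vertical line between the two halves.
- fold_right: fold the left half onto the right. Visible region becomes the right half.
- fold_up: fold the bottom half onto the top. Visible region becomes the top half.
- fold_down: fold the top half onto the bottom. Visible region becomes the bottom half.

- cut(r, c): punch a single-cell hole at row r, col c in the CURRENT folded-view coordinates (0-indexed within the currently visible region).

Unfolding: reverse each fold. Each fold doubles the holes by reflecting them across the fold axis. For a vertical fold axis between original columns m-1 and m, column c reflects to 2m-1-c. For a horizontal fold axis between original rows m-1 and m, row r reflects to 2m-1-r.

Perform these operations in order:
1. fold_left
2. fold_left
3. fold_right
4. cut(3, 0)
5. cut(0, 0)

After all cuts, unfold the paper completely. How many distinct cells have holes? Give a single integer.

Answer: 16

Derivation:
Op 1 fold_left: fold axis v@4; visible region now rows[0,4) x cols[0,4) = 4x4
Op 2 fold_left: fold axis v@2; visible region now rows[0,4) x cols[0,2) = 4x2
Op 3 fold_right: fold axis v@1; visible region now rows[0,4) x cols[1,2) = 4x1
Op 4 cut(3, 0): punch at orig (3,1); cuts so far [(3, 1)]; region rows[0,4) x cols[1,2) = 4x1
Op 5 cut(0, 0): punch at orig (0,1); cuts so far [(0, 1), (3, 1)]; region rows[0,4) x cols[1,2) = 4x1
Unfold 1 (reflect across v@1): 4 holes -> [(0, 0), (0, 1), (3, 0), (3, 1)]
Unfold 2 (reflect across v@2): 8 holes -> [(0, 0), (0, 1), (0, 2), (0, 3), (3, 0), (3, 1), (3, 2), (3, 3)]
Unfold 3 (reflect across v@4): 16 holes -> [(0, 0), (0, 1), (0, 2), (0, 3), (0, 4), (0, 5), (0, 6), (0, 7), (3, 0), (3, 1), (3, 2), (3, 3), (3, 4), (3, 5), (3, 6), (3, 7)]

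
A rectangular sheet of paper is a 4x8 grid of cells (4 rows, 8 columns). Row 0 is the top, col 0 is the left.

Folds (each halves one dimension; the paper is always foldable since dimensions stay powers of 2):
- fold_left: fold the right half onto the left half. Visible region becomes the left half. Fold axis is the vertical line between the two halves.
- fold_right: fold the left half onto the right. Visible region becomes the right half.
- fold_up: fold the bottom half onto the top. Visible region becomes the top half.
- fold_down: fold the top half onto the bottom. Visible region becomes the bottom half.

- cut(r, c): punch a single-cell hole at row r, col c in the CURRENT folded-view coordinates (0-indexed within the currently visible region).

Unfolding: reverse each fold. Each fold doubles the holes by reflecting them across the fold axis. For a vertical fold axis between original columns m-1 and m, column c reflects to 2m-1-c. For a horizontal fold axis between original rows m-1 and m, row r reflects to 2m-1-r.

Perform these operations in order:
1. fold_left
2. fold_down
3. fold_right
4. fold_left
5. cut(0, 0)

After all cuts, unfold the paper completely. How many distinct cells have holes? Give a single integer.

Op 1 fold_left: fold axis v@4; visible region now rows[0,4) x cols[0,4) = 4x4
Op 2 fold_down: fold axis h@2; visible region now rows[2,4) x cols[0,4) = 2x4
Op 3 fold_right: fold axis v@2; visible region now rows[2,4) x cols[2,4) = 2x2
Op 4 fold_left: fold axis v@3; visible region now rows[2,4) x cols[2,3) = 2x1
Op 5 cut(0, 0): punch at orig (2,2); cuts so far [(2, 2)]; region rows[2,4) x cols[2,3) = 2x1
Unfold 1 (reflect across v@3): 2 holes -> [(2, 2), (2, 3)]
Unfold 2 (reflect across v@2): 4 holes -> [(2, 0), (2, 1), (2, 2), (2, 3)]
Unfold 3 (reflect across h@2): 8 holes -> [(1, 0), (1, 1), (1, 2), (1, 3), (2, 0), (2, 1), (2, 2), (2, 3)]
Unfold 4 (reflect across v@4): 16 holes -> [(1, 0), (1, 1), (1, 2), (1, 3), (1, 4), (1, 5), (1, 6), (1, 7), (2, 0), (2, 1), (2, 2), (2, 3), (2, 4), (2, 5), (2, 6), (2, 7)]

Answer: 16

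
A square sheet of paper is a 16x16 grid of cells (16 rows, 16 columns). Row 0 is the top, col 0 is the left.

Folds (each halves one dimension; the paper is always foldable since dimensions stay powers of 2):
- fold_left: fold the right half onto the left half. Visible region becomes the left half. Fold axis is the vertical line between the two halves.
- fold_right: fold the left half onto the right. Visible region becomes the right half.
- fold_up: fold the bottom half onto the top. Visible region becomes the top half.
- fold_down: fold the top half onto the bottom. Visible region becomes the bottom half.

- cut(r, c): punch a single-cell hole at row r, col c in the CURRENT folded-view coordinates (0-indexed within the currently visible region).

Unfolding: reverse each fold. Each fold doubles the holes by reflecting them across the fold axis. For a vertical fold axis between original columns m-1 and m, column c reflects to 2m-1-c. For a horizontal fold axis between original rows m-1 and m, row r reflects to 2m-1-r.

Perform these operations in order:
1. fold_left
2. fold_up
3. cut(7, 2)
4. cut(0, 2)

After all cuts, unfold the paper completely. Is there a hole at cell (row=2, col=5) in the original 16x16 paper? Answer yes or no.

Answer: no

Derivation:
Op 1 fold_left: fold axis v@8; visible region now rows[0,16) x cols[0,8) = 16x8
Op 2 fold_up: fold axis h@8; visible region now rows[0,8) x cols[0,8) = 8x8
Op 3 cut(7, 2): punch at orig (7,2); cuts so far [(7, 2)]; region rows[0,8) x cols[0,8) = 8x8
Op 4 cut(0, 2): punch at orig (0,2); cuts so far [(0, 2), (7, 2)]; region rows[0,8) x cols[0,8) = 8x8
Unfold 1 (reflect across h@8): 4 holes -> [(0, 2), (7, 2), (8, 2), (15, 2)]
Unfold 2 (reflect across v@8): 8 holes -> [(0, 2), (0, 13), (7, 2), (7, 13), (8, 2), (8, 13), (15, 2), (15, 13)]
Holes: [(0, 2), (0, 13), (7, 2), (7, 13), (8, 2), (8, 13), (15, 2), (15, 13)]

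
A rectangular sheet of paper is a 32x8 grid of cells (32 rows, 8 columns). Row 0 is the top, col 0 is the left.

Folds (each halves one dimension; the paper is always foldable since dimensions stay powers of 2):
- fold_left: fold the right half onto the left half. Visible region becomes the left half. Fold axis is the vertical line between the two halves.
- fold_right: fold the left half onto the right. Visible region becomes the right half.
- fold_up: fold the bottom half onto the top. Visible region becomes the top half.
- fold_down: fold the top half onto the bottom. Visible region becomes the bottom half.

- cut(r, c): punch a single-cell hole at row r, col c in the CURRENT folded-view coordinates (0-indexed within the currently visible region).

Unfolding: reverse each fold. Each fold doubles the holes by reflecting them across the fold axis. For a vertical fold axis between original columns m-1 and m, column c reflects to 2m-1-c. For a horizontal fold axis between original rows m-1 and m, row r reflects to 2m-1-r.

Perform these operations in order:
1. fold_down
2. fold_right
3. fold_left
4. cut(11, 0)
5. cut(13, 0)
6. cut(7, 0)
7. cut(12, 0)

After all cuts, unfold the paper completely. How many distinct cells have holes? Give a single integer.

Op 1 fold_down: fold axis h@16; visible region now rows[16,32) x cols[0,8) = 16x8
Op 2 fold_right: fold axis v@4; visible region now rows[16,32) x cols[4,8) = 16x4
Op 3 fold_left: fold axis v@6; visible region now rows[16,32) x cols[4,6) = 16x2
Op 4 cut(11, 0): punch at orig (27,4); cuts so far [(27, 4)]; region rows[16,32) x cols[4,6) = 16x2
Op 5 cut(13, 0): punch at orig (29,4); cuts so far [(27, 4), (29, 4)]; region rows[16,32) x cols[4,6) = 16x2
Op 6 cut(7, 0): punch at orig (23,4); cuts so far [(23, 4), (27, 4), (29, 4)]; region rows[16,32) x cols[4,6) = 16x2
Op 7 cut(12, 0): punch at orig (28,4); cuts so far [(23, 4), (27, 4), (28, 4), (29, 4)]; region rows[16,32) x cols[4,6) = 16x2
Unfold 1 (reflect across v@6): 8 holes -> [(23, 4), (23, 7), (27, 4), (27, 7), (28, 4), (28, 7), (29, 4), (29, 7)]
Unfold 2 (reflect across v@4): 16 holes -> [(23, 0), (23, 3), (23, 4), (23, 7), (27, 0), (27, 3), (27, 4), (27, 7), (28, 0), (28, 3), (28, 4), (28, 7), (29, 0), (29, 3), (29, 4), (29, 7)]
Unfold 3 (reflect across h@16): 32 holes -> [(2, 0), (2, 3), (2, 4), (2, 7), (3, 0), (3, 3), (3, 4), (3, 7), (4, 0), (4, 3), (4, 4), (4, 7), (8, 0), (8, 3), (8, 4), (8, 7), (23, 0), (23, 3), (23, 4), (23, 7), (27, 0), (27, 3), (27, 4), (27, 7), (28, 0), (28, 3), (28, 4), (28, 7), (29, 0), (29, 3), (29, 4), (29, 7)]

Answer: 32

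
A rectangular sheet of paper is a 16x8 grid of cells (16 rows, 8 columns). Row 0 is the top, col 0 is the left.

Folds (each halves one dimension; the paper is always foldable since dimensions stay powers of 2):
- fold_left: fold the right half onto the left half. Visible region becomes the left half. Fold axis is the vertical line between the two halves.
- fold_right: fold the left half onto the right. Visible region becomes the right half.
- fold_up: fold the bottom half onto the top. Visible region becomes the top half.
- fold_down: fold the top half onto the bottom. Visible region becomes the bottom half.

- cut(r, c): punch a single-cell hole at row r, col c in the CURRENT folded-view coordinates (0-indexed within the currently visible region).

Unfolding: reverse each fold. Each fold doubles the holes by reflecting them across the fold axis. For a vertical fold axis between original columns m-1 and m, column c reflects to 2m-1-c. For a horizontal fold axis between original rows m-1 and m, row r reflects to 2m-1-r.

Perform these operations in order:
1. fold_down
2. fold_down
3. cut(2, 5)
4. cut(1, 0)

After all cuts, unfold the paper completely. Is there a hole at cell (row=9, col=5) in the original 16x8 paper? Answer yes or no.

Answer: yes

Derivation:
Op 1 fold_down: fold axis h@8; visible region now rows[8,16) x cols[0,8) = 8x8
Op 2 fold_down: fold axis h@12; visible region now rows[12,16) x cols[0,8) = 4x8
Op 3 cut(2, 5): punch at orig (14,5); cuts so far [(14, 5)]; region rows[12,16) x cols[0,8) = 4x8
Op 4 cut(1, 0): punch at orig (13,0); cuts so far [(13, 0), (14, 5)]; region rows[12,16) x cols[0,8) = 4x8
Unfold 1 (reflect across h@12): 4 holes -> [(9, 5), (10, 0), (13, 0), (14, 5)]
Unfold 2 (reflect across h@8): 8 holes -> [(1, 5), (2, 0), (5, 0), (6, 5), (9, 5), (10, 0), (13, 0), (14, 5)]
Holes: [(1, 5), (2, 0), (5, 0), (6, 5), (9, 5), (10, 0), (13, 0), (14, 5)]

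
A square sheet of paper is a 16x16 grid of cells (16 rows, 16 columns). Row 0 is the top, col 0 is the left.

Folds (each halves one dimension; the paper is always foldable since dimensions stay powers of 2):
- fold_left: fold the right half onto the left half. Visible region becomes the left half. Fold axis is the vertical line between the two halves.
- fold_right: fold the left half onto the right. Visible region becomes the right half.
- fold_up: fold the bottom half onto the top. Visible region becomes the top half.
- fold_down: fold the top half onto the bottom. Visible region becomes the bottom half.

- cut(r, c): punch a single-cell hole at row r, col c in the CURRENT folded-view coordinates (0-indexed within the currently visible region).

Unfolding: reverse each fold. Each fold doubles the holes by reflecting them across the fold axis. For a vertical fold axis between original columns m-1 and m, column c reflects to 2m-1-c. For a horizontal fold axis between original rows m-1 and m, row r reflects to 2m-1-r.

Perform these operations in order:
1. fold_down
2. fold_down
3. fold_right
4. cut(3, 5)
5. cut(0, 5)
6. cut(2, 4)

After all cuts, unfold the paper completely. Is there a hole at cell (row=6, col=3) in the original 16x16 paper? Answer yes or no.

Answer: yes

Derivation:
Op 1 fold_down: fold axis h@8; visible region now rows[8,16) x cols[0,16) = 8x16
Op 2 fold_down: fold axis h@12; visible region now rows[12,16) x cols[0,16) = 4x16
Op 3 fold_right: fold axis v@8; visible region now rows[12,16) x cols[8,16) = 4x8
Op 4 cut(3, 5): punch at orig (15,13); cuts so far [(15, 13)]; region rows[12,16) x cols[8,16) = 4x8
Op 5 cut(0, 5): punch at orig (12,13); cuts so far [(12, 13), (15, 13)]; region rows[12,16) x cols[8,16) = 4x8
Op 6 cut(2, 4): punch at orig (14,12); cuts so far [(12, 13), (14, 12), (15, 13)]; region rows[12,16) x cols[8,16) = 4x8
Unfold 1 (reflect across v@8): 6 holes -> [(12, 2), (12, 13), (14, 3), (14, 12), (15, 2), (15, 13)]
Unfold 2 (reflect across h@12): 12 holes -> [(8, 2), (8, 13), (9, 3), (9, 12), (11, 2), (11, 13), (12, 2), (12, 13), (14, 3), (14, 12), (15, 2), (15, 13)]
Unfold 3 (reflect across h@8): 24 holes -> [(0, 2), (0, 13), (1, 3), (1, 12), (3, 2), (3, 13), (4, 2), (4, 13), (6, 3), (6, 12), (7, 2), (7, 13), (8, 2), (8, 13), (9, 3), (9, 12), (11, 2), (11, 13), (12, 2), (12, 13), (14, 3), (14, 12), (15, 2), (15, 13)]
Holes: [(0, 2), (0, 13), (1, 3), (1, 12), (3, 2), (3, 13), (4, 2), (4, 13), (6, 3), (6, 12), (7, 2), (7, 13), (8, 2), (8, 13), (9, 3), (9, 12), (11, 2), (11, 13), (12, 2), (12, 13), (14, 3), (14, 12), (15, 2), (15, 13)]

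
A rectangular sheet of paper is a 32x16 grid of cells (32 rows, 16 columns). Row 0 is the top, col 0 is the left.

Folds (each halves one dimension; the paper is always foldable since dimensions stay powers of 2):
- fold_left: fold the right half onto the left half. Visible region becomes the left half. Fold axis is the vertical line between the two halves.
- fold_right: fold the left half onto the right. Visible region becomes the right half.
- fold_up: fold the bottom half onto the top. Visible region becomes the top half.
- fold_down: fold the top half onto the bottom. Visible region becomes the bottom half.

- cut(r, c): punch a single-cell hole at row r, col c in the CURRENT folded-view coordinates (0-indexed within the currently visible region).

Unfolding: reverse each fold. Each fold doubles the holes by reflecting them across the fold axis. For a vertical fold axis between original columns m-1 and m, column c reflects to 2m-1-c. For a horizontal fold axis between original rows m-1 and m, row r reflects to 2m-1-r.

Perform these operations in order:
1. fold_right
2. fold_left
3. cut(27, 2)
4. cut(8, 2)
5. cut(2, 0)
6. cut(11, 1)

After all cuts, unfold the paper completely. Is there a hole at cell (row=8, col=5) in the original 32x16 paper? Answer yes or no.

Answer: yes

Derivation:
Op 1 fold_right: fold axis v@8; visible region now rows[0,32) x cols[8,16) = 32x8
Op 2 fold_left: fold axis v@12; visible region now rows[0,32) x cols[8,12) = 32x4
Op 3 cut(27, 2): punch at orig (27,10); cuts so far [(27, 10)]; region rows[0,32) x cols[8,12) = 32x4
Op 4 cut(8, 2): punch at orig (8,10); cuts so far [(8, 10), (27, 10)]; region rows[0,32) x cols[8,12) = 32x4
Op 5 cut(2, 0): punch at orig (2,8); cuts so far [(2, 8), (8, 10), (27, 10)]; region rows[0,32) x cols[8,12) = 32x4
Op 6 cut(11, 1): punch at orig (11,9); cuts so far [(2, 8), (8, 10), (11, 9), (27, 10)]; region rows[0,32) x cols[8,12) = 32x4
Unfold 1 (reflect across v@12): 8 holes -> [(2, 8), (2, 15), (8, 10), (8, 13), (11, 9), (11, 14), (27, 10), (27, 13)]
Unfold 2 (reflect across v@8): 16 holes -> [(2, 0), (2, 7), (2, 8), (2, 15), (8, 2), (8, 5), (8, 10), (8, 13), (11, 1), (11, 6), (11, 9), (11, 14), (27, 2), (27, 5), (27, 10), (27, 13)]
Holes: [(2, 0), (2, 7), (2, 8), (2, 15), (8, 2), (8, 5), (8, 10), (8, 13), (11, 1), (11, 6), (11, 9), (11, 14), (27, 2), (27, 5), (27, 10), (27, 13)]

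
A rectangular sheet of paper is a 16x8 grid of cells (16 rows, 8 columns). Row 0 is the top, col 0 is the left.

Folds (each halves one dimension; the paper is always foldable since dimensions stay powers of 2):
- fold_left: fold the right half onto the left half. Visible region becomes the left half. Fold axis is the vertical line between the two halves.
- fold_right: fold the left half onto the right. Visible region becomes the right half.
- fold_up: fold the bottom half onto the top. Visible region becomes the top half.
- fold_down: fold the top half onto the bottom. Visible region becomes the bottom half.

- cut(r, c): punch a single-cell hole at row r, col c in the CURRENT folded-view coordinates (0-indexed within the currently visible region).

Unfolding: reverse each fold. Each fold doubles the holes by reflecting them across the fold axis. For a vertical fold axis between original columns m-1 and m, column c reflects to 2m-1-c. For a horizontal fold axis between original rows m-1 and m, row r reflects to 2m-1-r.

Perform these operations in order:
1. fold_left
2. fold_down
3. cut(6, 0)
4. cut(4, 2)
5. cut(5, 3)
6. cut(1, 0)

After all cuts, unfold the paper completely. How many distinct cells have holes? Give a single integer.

Op 1 fold_left: fold axis v@4; visible region now rows[0,16) x cols[0,4) = 16x4
Op 2 fold_down: fold axis h@8; visible region now rows[8,16) x cols[0,4) = 8x4
Op 3 cut(6, 0): punch at orig (14,0); cuts so far [(14, 0)]; region rows[8,16) x cols[0,4) = 8x4
Op 4 cut(4, 2): punch at orig (12,2); cuts so far [(12, 2), (14, 0)]; region rows[8,16) x cols[0,4) = 8x4
Op 5 cut(5, 3): punch at orig (13,3); cuts so far [(12, 2), (13, 3), (14, 0)]; region rows[8,16) x cols[0,4) = 8x4
Op 6 cut(1, 0): punch at orig (9,0); cuts so far [(9, 0), (12, 2), (13, 3), (14, 0)]; region rows[8,16) x cols[0,4) = 8x4
Unfold 1 (reflect across h@8): 8 holes -> [(1, 0), (2, 3), (3, 2), (6, 0), (9, 0), (12, 2), (13, 3), (14, 0)]
Unfold 2 (reflect across v@4): 16 holes -> [(1, 0), (1, 7), (2, 3), (2, 4), (3, 2), (3, 5), (6, 0), (6, 7), (9, 0), (9, 7), (12, 2), (12, 5), (13, 3), (13, 4), (14, 0), (14, 7)]

Answer: 16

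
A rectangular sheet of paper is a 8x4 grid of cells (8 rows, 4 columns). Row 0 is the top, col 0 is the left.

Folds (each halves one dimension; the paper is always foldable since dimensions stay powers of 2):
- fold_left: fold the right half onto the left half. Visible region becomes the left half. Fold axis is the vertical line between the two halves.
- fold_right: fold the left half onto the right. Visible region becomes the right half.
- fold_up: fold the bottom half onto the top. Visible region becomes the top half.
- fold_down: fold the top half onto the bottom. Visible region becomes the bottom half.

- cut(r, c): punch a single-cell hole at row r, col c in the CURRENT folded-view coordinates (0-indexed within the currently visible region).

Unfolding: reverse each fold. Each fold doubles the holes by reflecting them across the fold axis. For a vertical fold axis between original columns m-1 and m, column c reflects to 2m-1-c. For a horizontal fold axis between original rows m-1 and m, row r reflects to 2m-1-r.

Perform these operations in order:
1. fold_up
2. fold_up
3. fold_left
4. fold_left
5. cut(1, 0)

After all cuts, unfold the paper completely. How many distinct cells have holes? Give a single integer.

Op 1 fold_up: fold axis h@4; visible region now rows[0,4) x cols[0,4) = 4x4
Op 2 fold_up: fold axis h@2; visible region now rows[0,2) x cols[0,4) = 2x4
Op 3 fold_left: fold axis v@2; visible region now rows[0,2) x cols[0,2) = 2x2
Op 4 fold_left: fold axis v@1; visible region now rows[0,2) x cols[0,1) = 2x1
Op 5 cut(1, 0): punch at orig (1,0); cuts so far [(1, 0)]; region rows[0,2) x cols[0,1) = 2x1
Unfold 1 (reflect across v@1): 2 holes -> [(1, 0), (1, 1)]
Unfold 2 (reflect across v@2): 4 holes -> [(1, 0), (1, 1), (1, 2), (1, 3)]
Unfold 3 (reflect across h@2): 8 holes -> [(1, 0), (1, 1), (1, 2), (1, 3), (2, 0), (2, 1), (2, 2), (2, 3)]
Unfold 4 (reflect across h@4): 16 holes -> [(1, 0), (1, 1), (1, 2), (1, 3), (2, 0), (2, 1), (2, 2), (2, 3), (5, 0), (5, 1), (5, 2), (5, 3), (6, 0), (6, 1), (6, 2), (6, 3)]

Answer: 16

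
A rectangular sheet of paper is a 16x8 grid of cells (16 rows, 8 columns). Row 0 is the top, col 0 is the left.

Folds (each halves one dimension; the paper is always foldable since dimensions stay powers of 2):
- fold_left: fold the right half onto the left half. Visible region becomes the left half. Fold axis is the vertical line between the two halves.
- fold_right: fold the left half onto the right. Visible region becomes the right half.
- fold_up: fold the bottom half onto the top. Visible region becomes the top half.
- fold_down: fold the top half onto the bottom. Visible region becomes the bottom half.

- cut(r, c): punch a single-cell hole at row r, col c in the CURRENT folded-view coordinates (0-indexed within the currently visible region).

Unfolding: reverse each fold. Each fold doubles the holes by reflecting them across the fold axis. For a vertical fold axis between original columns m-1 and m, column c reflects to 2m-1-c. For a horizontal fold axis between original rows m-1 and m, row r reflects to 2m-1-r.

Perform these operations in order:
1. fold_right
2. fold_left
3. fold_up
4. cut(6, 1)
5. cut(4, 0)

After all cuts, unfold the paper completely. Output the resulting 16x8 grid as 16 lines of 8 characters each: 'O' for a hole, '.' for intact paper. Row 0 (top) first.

Op 1 fold_right: fold axis v@4; visible region now rows[0,16) x cols[4,8) = 16x4
Op 2 fold_left: fold axis v@6; visible region now rows[0,16) x cols[4,6) = 16x2
Op 3 fold_up: fold axis h@8; visible region now rows[0,8) x cols[4,6) = 8x2
Op 4 cut(6, 1): punch at orig (6,5); cuts so far [(6, 5)]; region rows[0,8) x cols[4,6) = 8x2
Op 5 cut(4, 0): punch at orig (4,4); cuts so far [(4, 4), (6, 5)]; region rows[0,8) x cols[4,6) = 8x2
Unfold 1 (reflect across h@8): 4 holes -> [(4, 4), (6, 5), (9, 5), (11, 4)]
Unfold 2 (reflect across v@6): 8 holes -> [(4, 4), (4, 7), (6, 5), (6, 6), (9, 5), (9, 6), (11, 4), (11, 7)]
Unfold 3 (reflect across v@4): 16 holes -> [(4, 0), (4, 3), (4, 4), (4, 7), (6, 1), (6, 2), (6, 5), (6, 6), (9, 1), (9, 2), (9, 5), (9, 6), (11, 0), (11, 3), (11, 4), (11, 7)]

Answer: ........
........
........
........
O..OO..O
........
.OO..OO.
........
........
.OO..OO.
........
O..OO..O
........
........
........
........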